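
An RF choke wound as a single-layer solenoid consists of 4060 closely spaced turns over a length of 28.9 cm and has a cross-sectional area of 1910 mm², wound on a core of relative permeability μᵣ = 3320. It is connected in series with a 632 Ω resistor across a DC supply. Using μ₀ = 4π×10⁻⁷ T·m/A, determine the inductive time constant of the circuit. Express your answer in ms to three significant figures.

τ ≈ 719 ms

A = 1910 mm² = 1.910×10^-3 m².
L = μ₀μᵣN²A/ℓ = (4π×10⁻⁷)(3320)(4060)²(1.910×10^-3)/(0.289) = 454.5 H.
τ = L/R = (454.5)/(632) = 0.7191 s.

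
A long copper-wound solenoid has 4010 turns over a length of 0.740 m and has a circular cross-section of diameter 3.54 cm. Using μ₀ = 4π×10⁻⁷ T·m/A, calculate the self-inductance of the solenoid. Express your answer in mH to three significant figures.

A = π(d/2)² = π(1.770×10^-2 m)² = 9.842×10^-4 m².
For a long solenoid, L = μ₀N²A/ℓ.
L = (4π×10⁻⁷)(4010)²(9.842×10^-4)/(0.74 m) = 2.688×10^-2 H.

L ≈ 26.9 mH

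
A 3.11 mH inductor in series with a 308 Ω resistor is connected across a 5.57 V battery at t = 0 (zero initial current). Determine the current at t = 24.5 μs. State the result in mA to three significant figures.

τ = L/R = 3.110×10^-3/308 = 1.010×10^-5 s; final current I_∞ = ε/R = 5.57/308 = 1.808×10^-2 A.
I(t) = I_∞(1 − e^(−t/τ)) with t/τ = 2.426.
I = (1.808×10^-2)(1 − e^(−2.426)) = 1.649×10^-2 A.

I ≈ 16.5 mA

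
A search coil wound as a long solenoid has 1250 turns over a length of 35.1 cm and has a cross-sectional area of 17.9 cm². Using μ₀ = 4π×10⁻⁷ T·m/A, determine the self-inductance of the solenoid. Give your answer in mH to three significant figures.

A = 17.9 cm² = 1.790×10^-3 m².
For a long solenoid, L = μ₀N²A/ℓ.
L = (4π×10⁻⁷)(1250)²(1.790×10^-3)/(0.351 m) = 1.001×10^-2 H.

L ≈ 10.0 mH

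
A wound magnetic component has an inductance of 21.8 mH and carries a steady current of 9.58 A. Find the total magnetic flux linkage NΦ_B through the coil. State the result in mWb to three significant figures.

From L = NΦ_B/I, the flux linkage is NΦ_B = LI.
NΦ_B = (2.180×10^-2 H)(9.58 A) = 0.2088 Wb.

NΦ_B ≈ 209 mWb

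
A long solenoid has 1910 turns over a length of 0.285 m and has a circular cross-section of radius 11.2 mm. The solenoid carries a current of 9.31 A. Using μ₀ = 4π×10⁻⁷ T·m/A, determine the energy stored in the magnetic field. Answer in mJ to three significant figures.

A = πr² = π(1.120×10^-2 m)² = 3.941×10^-4 m².
L = μ₀N²A/ℓ = (4π×10⁻⁷)(1910)²(3.941×10^-4)/(0.285) = 6.339×10^-3 H.
U = ½LI² = ½(6.339×10^-3)(9.31)² = 0.2747 J.

U ≈ 275 mJ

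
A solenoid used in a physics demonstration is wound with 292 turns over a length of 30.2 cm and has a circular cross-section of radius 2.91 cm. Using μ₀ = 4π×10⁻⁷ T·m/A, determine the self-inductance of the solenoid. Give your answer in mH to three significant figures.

L ≈ 0.944 mH

A = πr² = π(2.910×10^-2 m)² = 2.660×10^-3 m².
For a long solenoid, L = μ₀N²A/ℓ.
L = (4π×10⁻⁷)(292)²(2.660×10^-3)/(0.302 m) = 9.439×10^-4 H.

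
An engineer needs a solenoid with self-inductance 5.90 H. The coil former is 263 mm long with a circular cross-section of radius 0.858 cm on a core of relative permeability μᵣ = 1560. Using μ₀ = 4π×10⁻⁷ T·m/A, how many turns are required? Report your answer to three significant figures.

N ≈ 1850 turns

A = πr² = π(8.580×10^-3 m)² = 2.313×10^-4 m².
From L = μ₀μᵣN²A/ℓ, N = √(Lℓ / (μ₀μᵣA)).
N = √[(5.9)(0.263) / ((4π×10⁻⁷)(1560)×2.313×10^-4)] = √(3.423×10^6) ≈ 1850.0.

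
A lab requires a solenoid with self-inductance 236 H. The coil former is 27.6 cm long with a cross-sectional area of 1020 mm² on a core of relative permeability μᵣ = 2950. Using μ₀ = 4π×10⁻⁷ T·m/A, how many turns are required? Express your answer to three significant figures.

A = 1020 mm² = 1.020×10^-3 m².
From L = μ₀μᵣN²A/ℓ, N = √(Lℓ / (μ₀μᵣA)).
N = √[(236)(0.276) / ((4π×10⁻⁷)(2950)×1.020×10^-3)] = √(1.723×10^7) ≈ 4150.4.

N ≈ 4150 turns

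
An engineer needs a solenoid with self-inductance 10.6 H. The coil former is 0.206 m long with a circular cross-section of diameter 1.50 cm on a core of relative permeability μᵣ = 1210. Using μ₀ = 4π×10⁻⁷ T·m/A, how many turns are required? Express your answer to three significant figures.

A = π(d/2)² = π(7.500×10^-3 m)² = 1.767×10^-4 m².
From L = μ₀μᵣN²A/ℓ, N = √(Lℓ / (μ₀μᵣA)).
N = √[(10.6)(0.206) / ((4π×10⁻⁷)(1210)×1.767×10^-4)] = √(8.127×10^6) ≈ 2850.7.

N ≈ 2850 turns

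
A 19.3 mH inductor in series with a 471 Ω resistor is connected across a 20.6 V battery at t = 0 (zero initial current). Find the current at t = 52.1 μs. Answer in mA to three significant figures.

I ≈ 31.5 mA

τ = L/R = 1.930×10^-2/471 = 4.098×10^-5 s; final current I_∞ = ε/R = 20.6/471 = 4.374×10^-2 A.
I(t) = I_∞(1 − e^(−t/τ)) with t/τ = 1.271.
I = (4.374×10^-2)(1 − e^(−1.271)) = 3.147×10^-2 A.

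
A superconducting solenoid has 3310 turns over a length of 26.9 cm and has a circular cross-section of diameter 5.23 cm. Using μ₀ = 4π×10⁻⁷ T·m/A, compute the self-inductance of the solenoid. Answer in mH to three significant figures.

L ≈ 110 mH

A = π(d/2)² = π(2.615×10^-2 m)² = 2.148×10^-3 m².
For a long solenoid, L = μ₀N²A/ℓ.
L = (4π×10⁻⁷)(3310)²(2.148×10^-3)/(0.269 m) = 0.11 H.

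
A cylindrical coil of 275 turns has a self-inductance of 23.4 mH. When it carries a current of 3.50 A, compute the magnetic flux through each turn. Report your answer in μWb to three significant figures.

Φ_B ≈ 298 μWb

From L = NΦ_B/I, the flux per turn is Φ_B = LI/N.
Φ_B = (2.340×10^-2 H)(3.50 A)/275 = 2.978×10^-4 Wb.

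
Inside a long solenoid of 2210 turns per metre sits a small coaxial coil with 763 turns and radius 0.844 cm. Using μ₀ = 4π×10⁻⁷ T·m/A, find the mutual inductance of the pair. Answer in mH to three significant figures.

M ≈ 0.474 mH

The outer solenoid produces a uniform field B₁ = μ₀n₁I₁ across the inner coil,
so the flux linkage is N₂Φ = N₂B₁A₂ = μ₀n₁N₂A₂·I₁, giving M = μ₀n₁N₂A₂.
A₂ = πr² = π(8.440×10^-3 m)² = 2.238×10^-4 m².
M = (4π×10⁻⁷)(2210)(763)(2.238×10^-4) = 4.742×10^-4 H.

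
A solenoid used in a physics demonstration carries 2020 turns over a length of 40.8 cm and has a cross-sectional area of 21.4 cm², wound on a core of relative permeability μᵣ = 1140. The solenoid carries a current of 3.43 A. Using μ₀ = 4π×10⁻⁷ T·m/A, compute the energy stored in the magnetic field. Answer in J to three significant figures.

U ≈ 180 J

A = 21.4 cm² = 2.140×10^-3 m².
L = μ₀μᵣN²A/ℓ = (4π×10⁻⁷)(1140)(2020)²(2.140×10^-3)/(0.408) = 30.66 H.
U = ½LI² = ½(30.66)(3.43)² = 180.4 J.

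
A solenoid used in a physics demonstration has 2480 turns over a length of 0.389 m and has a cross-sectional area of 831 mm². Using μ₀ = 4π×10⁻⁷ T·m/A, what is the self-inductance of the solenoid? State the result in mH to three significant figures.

A = 831 mm² = 8.310×10^-4 m².
For a long solenoid, L = μ₀N²A/ℓ.
L = (4π×10⁻⁷)(2480)²(8.310×10^-4)/(0.389 m) = 1.651×10^-2 H.

L ≈ 16.5 mH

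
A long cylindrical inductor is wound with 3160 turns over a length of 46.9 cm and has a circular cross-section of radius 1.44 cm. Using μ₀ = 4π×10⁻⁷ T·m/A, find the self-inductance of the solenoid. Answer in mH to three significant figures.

L ≈ 17.4 mH

A = πr² = π(1.440×10^-2 m)² = 6.514×10^-4 m².
For a long solenoid, L = μ₀N²A/ℓ.
L = (4π×10⁻⁷)(3160)²(6.514×10^-4)/(0.469 m) = 1.743×10^-2 H.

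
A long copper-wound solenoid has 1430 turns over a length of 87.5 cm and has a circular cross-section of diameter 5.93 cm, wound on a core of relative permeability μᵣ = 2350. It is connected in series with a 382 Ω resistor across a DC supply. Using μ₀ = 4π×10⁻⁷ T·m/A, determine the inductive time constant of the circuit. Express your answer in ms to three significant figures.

τ ≈ 49.9 ms

A = π(d/2)² = π(2.965×10^-2 m)² = 2.762×10^-3 m².
L = μ₀μᵣN²A/ℓ = (4π×10⁻⁷)(2350)(1430)²(2.762×10^-3)/(0.875) = 19.06 H.
τ = L/R = (19.06)/(382) = 4.990×10^-2 s.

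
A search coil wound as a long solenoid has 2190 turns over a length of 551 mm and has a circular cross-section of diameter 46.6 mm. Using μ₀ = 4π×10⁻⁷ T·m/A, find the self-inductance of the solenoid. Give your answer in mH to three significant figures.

L ≈ 18.7 mH

A = π(d/2)² = π(2.330×10^-2 m)² = 1.706×10^-3 m².
For a long solenoid, L = μ₀N²A/ℓ.
L = (4π×10⁻⁷)(2190)²(1.706×10^-3)/(0.551 m) = 1.866×10^-2 H.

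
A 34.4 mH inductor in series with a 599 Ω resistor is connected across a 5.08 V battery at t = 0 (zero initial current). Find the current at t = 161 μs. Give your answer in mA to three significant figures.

I ≈ 7.97 mA

τ = L/R = 3.440×10^-2/599 = 5.743×10^-5 s; final current I_∞ = ε/R = 5.08/599 = 8.481×10^-3 A.
I(t) = I_∞(1 − e^(−t/τ)) with t/τ = 2.803.
I = (8.481×10^-3)(1 − e^(−2.803)) = 7.967×10^-3 A.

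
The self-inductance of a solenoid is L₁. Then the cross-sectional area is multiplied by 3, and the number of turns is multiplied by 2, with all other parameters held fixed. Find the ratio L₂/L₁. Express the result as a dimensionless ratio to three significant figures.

For a solenoid, L ∝ μᵣN²A/ℓ.
L₂/L₁ = (3) × (2)^2 = 12.0.

L₂/L₁ = 12.0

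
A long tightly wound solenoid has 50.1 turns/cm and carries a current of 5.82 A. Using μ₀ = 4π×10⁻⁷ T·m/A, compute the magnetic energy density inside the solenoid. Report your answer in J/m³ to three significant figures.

B = μ₀nI = (4π×10⁻⁷)(5.010×10^3)(5.82) = 3.664×10^-2 T.
u = B²/(2μ₀) = (3.664×10^-2)²/(2×4π×10⁻⁷) = 534.2 J/m³.

u ≈ 534 J/m³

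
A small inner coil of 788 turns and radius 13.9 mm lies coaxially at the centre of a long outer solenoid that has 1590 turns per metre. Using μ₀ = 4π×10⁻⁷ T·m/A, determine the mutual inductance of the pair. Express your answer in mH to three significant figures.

The outer solenoid produces a uniform field B₁ = μ₀n₁I₁ across the inner coil,
so the flux linkage is N₂Φ = N₂B₁A₂ = μ₀n₁N₂A₂·I₁, giving M = μ₀n₁N₂A₂.
A₂ = πr² = π(1.390×10^-2 m)² = 6.070×10^-4 m².
M = (4π×10⁻⁷)(1590)(788)(6.070×10^-4) = 9.557×10^-4 H.

M ≈ 0.956 mH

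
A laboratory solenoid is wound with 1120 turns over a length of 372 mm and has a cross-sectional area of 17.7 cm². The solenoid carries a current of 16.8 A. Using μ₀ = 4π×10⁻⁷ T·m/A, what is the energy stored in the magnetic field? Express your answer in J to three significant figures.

A = 17.7 cm² = 1.770×10^-3 m².
L = μ₀N²A/ℓ = (4π×10⁻⁷)(1120)²(1.770×10^-3)/(0.372) = 7.500×10^-3 H.
U = ½LI² = ½(7.500×10^-3)(16.8)² = 1.058 J.

U ≈ 1.06 J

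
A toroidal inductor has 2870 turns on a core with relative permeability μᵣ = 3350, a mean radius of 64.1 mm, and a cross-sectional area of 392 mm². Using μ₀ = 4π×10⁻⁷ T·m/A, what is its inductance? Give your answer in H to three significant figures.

L ≈ 33.7 H

For a thin toroid, L = μ₀μᵣN²A/(2πR).
L = (4π×10⁻⁷)(3350)(2870)²(3.920×10^-4) / (2π×6.410×10^-2 m) = 33.749 H.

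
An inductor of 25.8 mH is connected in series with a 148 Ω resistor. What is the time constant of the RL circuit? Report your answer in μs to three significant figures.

τ = L/R = (2.580×10^-2 H)/(148 Ω) = 1.743×10^-4 s.

τ ≈ 174 μs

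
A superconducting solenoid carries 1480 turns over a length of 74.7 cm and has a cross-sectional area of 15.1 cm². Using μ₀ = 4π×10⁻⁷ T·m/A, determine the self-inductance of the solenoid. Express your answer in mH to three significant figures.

L ≈ 5.56 mH

A = 15.1 cm² = 1.510×10^-3 m².
For a long solenoid, L = μ₀N²A/ℓ.
L = (4π×10⁻⁷)(1480)²(1.510×10^-3)/(0.747 m) = 5.564×10^-3 H.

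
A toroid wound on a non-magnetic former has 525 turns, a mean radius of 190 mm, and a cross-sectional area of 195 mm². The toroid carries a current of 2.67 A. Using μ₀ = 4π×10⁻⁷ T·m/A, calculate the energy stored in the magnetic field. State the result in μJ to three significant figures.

U ≈ 202 μJ

L = μ₀N²A/(2πR) = (4π×10⁻⁷)(525)²(1.950×10^-4)/(2π×0.19) = 5.658×10^-5 H.
U = ½LI² = ½(5.658×10^-5)(2.67)² = 2.017×10^-4 J.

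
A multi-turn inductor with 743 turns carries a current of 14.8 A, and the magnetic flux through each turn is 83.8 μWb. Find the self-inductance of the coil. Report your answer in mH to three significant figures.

Self-inductance is defined by L = NΦ_B/I (flux linkage over current).
L = (743)(8.380×10^-5 Wb)/(14.8 A) = 4.207×10^-3 H.

L ≈ 4.21 mH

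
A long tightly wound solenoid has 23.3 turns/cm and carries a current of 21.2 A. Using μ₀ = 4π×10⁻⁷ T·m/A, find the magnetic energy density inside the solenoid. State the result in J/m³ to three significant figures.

B = μ₀nI = (4π×10⁻⁷)(2.330×10^3)(21.2) = 6.207×10^-2 T.
u = B²/(2μ₀) = (6.207×10^-2)²/(2×4π×10⁻⁷) = 1.533×10^3 J/m³.

u ≈ 1530 J/m³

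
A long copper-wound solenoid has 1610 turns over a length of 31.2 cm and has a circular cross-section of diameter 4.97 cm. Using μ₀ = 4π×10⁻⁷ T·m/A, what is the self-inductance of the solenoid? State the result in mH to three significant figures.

L ≈ 20.3 mH

A = π(d/2)² = π(2.485×10^-2 m)² = 1.940×10^-3 m².
For a long solenoid, L = μ₀N²A/ℓ.
L = (4π×10⁻⁷)(1610)²(1.940×10^-3)/(0.312 m) = 2.025×10^-2 H.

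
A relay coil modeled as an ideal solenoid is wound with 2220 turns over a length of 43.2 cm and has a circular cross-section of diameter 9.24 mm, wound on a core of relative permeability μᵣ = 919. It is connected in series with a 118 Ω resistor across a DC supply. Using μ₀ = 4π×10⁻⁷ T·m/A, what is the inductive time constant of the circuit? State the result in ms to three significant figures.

τ ≈ 7.49 ms

A = π(d/2)² = π(4.620×10^-3 m)² = 6.706×10^-5 m².
L = μ₀μᵣN²A/ℓ = (4π×10⁻⁷)(919)(2220)²(6.706×10^-5)/(0.432) = 0.8834 H.
τ = L/R = (0.8834)/(118) = 7.487×10^-3 s.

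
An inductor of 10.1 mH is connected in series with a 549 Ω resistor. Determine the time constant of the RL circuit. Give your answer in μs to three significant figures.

τ ≈ 18.4 μs

τ = L/R = (1.010×10^-2 H)/(549 Ω) = 1.840×10^-5 s.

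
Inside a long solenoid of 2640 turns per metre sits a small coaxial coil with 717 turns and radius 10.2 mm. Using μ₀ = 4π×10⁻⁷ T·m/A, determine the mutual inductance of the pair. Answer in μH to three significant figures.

M ≈ 777 μH

The outer solenoid produces a uniform field B₁ = μ₀n₁I₁ across the inner coil,
so the flux linkage is N₂Φ = N₂B₁A₂ = μ₀n₁N₂A₂·I₁, giving M = μ₀n₁N₂A₂.
A₂ = πr² = π(1.020×10^-2 m)² = 3.269×10^-4 m².
M = (4π×10⁻⁷)(2640)(717)(3.269×10^-4) = 7.7747×10^-4 H.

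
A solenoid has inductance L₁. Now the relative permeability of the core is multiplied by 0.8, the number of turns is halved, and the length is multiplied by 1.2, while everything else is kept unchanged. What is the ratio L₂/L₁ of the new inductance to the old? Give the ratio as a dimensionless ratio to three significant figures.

For a solenoid, L ∝ μᵣN²A/ℓ.
L₂/L₁ = (0.8) × (0.5)^2 × (1.2)^-1 = 0.167.

L₂/L₁ = 0.167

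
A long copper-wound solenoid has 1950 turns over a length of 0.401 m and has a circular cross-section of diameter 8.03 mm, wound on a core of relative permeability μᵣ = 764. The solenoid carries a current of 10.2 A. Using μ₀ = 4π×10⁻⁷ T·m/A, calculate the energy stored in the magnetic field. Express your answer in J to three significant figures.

A = π(d/2)² = π(4.015×10^-3 m)² = 5.064×10^-5 m².
L = μ₀μᵣN²A/ℓ = (4π×10⁻⁷)(764)(1950)²(5.064×10^-5)/(0.401) = 0.4611 H.
U = ½LI² = ½(0.4611)(10.2)² = 23.98 J.

U ≈ 24.0 J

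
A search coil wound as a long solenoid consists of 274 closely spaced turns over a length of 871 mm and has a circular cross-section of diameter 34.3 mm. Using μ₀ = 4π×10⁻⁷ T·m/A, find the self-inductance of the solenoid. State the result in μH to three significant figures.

L ≈ 100 μH

A = π(d/2)² = π(1.715×10^-2 m)² = 9.240×10^-4 m².
For a long solenoid, L = μ₀N²A/ℓ.
L = (4π×10⁻⁷)(274)²(9.240×10^-4)/(0.871 m) = 1.001×10^-4 H.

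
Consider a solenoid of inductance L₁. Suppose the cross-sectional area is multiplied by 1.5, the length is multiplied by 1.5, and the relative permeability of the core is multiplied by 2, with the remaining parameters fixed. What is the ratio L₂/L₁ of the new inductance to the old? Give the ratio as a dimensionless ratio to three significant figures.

For a solenoid, L ∝ μᵣN²A/ℓ.
L₂/L₁ = (1.5) × (1.5)^-1 × (2) = 2.00.

L₂/L₁ = 2.00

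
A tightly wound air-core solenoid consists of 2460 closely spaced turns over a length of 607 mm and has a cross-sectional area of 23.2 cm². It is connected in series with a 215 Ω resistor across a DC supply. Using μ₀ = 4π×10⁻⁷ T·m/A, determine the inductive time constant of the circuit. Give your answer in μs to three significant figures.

A = 23.2 cm² = 2.320×10^-3 m².
L = μ₀N²A/ℓ = (4π×10⁻⁷)(2460)²(2.320×10^-3)/(0.607) = 2.907×10^-2 H.
τ = L/R = (2.907×10^-2)/(215) = 1.352×10^-4 s.

τ ≈ 135 μs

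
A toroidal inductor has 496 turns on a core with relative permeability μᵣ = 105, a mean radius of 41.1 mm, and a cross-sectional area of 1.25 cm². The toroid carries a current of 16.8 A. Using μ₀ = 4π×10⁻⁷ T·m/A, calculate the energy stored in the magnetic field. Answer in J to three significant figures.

L = μ₀μᵣN²A/(2πR) = (4π×10⁻⁷)(105)(496)²(1.250×10^-4)/(2π×4.110×10^-2) = 1.571×10^-2 H.
U = ½LI² = ½(1.571×10^-2)(16.8)² = 2.217 J.

U ≈ 2.22 J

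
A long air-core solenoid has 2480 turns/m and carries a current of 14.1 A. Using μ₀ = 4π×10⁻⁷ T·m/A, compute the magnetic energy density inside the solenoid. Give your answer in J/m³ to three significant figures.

B = μ₀nI = (4π×10⁻⁷)(2.480×10^3)(14.1) = 4.394×10^-2 T.
u = B²/(2μ₀) = (4.394×10^-2)²/(2×4π×10⁻⁷) = 768.3 J/m³.

u ≈ 768 J/m³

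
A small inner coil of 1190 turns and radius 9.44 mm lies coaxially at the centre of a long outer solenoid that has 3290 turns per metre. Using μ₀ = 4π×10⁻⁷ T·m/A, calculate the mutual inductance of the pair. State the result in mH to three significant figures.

M ≈ 1.38 mH

The outer solenoid produces a uniform field B₁ = μ₀n₁I₁ across the inner coil,
so the flux linkage is N₂Φ = N₂B₁A₂ = μ₀n₁N₂A₂·I₁, giving M = μ₀n₁N₂A₂.
A₂ = πr² = π(9.440×10^-3 m)² = 2.800×10^-4 m².
M = (4π×10⁻⁷)(3290)(1190)(2.800×10^-4) = 1.377×10^-3 H.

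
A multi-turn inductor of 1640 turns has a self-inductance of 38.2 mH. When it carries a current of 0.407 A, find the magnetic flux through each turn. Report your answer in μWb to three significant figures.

Φ_B ≈ 9.48 μWb

From L = NΦ_B/I, the flux per turn is Φ_B = LI/N.
Φ_B = (3.820×10^-2 H)(0.407 A)/1640 = 9.480×10^-6 Wb.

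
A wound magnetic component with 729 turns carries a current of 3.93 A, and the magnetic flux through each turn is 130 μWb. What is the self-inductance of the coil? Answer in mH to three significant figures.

L ≈ 24.1 mH

Self-inductance is defined by L = NΦ_B/I (flux linkage over current).
L = (729)(1.300×10^-4 Wb)/(3.93 A) = 2.411×10^-2 H.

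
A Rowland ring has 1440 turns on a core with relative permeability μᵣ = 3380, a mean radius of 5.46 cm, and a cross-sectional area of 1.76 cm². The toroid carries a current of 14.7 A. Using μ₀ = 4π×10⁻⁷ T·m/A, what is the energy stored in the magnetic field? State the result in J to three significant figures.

L = μ₀μᵣN²A/(2πR) = (4π×10⁻⁷)(3380)(1440)²(1.760×10^-4)/(2π×5.460×10^-2) = 4.518 H.
U = ½LI² = ½(4.518)(14.7)² = 488.2 J.

U ≈ 488 J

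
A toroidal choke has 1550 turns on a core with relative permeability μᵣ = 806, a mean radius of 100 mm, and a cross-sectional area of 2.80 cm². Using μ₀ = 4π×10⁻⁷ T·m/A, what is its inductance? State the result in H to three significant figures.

L ≈ 1.08 H

For a thin toroid, L = μ₀μᵣN²A/(2πR).
L = (4π×10⁻⁷)(806)(1550)²(2.800×10^-4) / (2π×0.1 m) = 1.084 H.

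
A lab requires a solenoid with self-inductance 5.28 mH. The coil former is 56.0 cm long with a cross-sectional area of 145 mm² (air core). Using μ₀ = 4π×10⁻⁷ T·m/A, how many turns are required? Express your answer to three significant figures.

N ≈ 4030 turns

A = 145 mm² = 1.450×10^-4 m².
From L = μ₀N²A/ℓ, N = √(Lℓ / (μ₀A)).
N = √[(5.280×10^-3)(0.56) / ((4π×10⁻⁷)×1.450×10^-4)] = √(1.623×10^7) ≈ 4028.3.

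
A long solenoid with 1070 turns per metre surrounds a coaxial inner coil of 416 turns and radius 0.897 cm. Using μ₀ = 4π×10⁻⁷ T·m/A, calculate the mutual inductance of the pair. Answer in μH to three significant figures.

The outer solenoid produces a uniform field B₁ = μ₀n₁I₁ across the inner coil,
so the flux linkage is N₂Φ = N₂B₁A₂ = μ₀n₁N₂A₂·I₁, giving M = μ₀n₁N₂A₂.
A₂ = πr² = π(8.970×10^-3 m)² = 2.528×10^-4 m².
M = (4π×10⁻⁷)(1070)(416)(2.528×10^-4) = 1.414×10^-4 H.

M ≈ 141 μH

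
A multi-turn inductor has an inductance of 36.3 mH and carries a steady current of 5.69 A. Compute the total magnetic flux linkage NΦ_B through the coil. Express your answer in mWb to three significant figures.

NΦ_B ≈ 207 mWb

From L = NΦ_B/I, the flux linkage is NΦ_B = LI.
NΦ_B = (3.630×10^-2 H)(5.69 A) = 0.2065 Wb.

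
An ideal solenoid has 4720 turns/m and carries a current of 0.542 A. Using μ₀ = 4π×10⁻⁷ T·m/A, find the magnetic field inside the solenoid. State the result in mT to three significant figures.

Inside a long solenoid, B = μ₀nI.
B = (4π×10⁻⁷)(4.720×10^3 m⁻¹)(0.542 A) = 3.2148×10^-3 T.

B ≈ 3.21 mT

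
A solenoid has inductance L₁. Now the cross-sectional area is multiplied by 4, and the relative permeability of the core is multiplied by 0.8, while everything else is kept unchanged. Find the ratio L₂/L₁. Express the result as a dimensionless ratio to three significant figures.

For a solenoid, L ∝ μᵣN²A/ℓ.
L₂/L₁ = (4) × (0.8) = 3.20.

L₂/L₁ = 3.20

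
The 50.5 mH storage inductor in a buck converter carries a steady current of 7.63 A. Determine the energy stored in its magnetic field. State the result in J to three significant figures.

U ≈ 1.47 J

Stored magnetic energy: U = ½LI².
U = ½(5.050×10^-2 H)(7.63 A)² = 1.47 J.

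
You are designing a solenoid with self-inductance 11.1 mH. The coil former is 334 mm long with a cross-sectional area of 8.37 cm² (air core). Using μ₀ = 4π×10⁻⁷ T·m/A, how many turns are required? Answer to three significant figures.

A = 8.37 cm² = 8.370×10^-4 m².
From L = μ₀N²A/ℓ, N = √(Lℓ / (μ₀A)).
N = √[(1.110×10^-2)(0.334) / ((4π×10⁻⁷)×8.370×10^-4)] = √(3.5248×10^6) ≈ 1877.4.

N ≈ 1880 turns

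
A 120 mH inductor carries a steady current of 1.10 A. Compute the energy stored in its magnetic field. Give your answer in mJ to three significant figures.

Stored magnetic energy: U = ½LI².
U = ½(0.12 H)(1.10 A)² = 7.260×10^-2 J.

U ≈ 72.6 mJ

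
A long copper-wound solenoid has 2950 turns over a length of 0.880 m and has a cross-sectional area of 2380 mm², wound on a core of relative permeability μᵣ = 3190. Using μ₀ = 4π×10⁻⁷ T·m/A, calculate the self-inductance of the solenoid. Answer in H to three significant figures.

A = 2380 mm² = 2.380×10^-3 m².
For a long solenoid, L = μ₀μᵣN²A/ℓ.
L = (4π×10⁻⁷)(3190)(2950)²(2.380×10^-3)/(0.88 m) = 94.349 H.

L ≈ 94.3 H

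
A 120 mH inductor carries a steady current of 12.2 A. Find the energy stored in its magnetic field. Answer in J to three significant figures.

U ≈ 8.93 J

Stored magnetic energy: U = ½LI².
U = ½(0.12 H)(12.2 A)² = 8.93 J.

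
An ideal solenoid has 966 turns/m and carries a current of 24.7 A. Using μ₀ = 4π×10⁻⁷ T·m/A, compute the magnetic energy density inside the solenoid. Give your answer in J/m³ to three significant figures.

B = μ₀nI = (4π×10⁻⁷)(966)(24.7) = 2.998×10^-2 T.
u = B²/(2μ₀) = (2.998×10^-2)²/(2×4π×10⁻⁷) = 357.7 J/m³.

u ≈ 358 J/m³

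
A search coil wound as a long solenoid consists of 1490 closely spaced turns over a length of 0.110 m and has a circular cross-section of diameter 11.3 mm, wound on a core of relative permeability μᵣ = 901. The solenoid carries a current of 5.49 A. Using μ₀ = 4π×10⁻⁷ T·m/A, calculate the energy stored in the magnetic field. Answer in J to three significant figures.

U ≈ 34.5 J

A = π(d/2)² = π(5.650×10^-3 m)² = 1.003×10^-4 m².
L = μ₀μᵣN²A/ℓ = (4π×10⁻⁷)(901)(1490)²(1.003×10^-4)/(0.11) = 2.292 H.
U = ½LI² = ½(2.292)(5.49)² = 34.54 J.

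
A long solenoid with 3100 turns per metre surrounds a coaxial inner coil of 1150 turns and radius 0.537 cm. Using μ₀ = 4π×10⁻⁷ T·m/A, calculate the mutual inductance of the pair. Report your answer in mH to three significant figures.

The outer solenoid produces a uniform field B₁ = μ₀n₁I₁ across the inner coil,
so the flux linkage is N₂Φ = N₂B₁A₂ = μ₀n₁N₂A₂·I₁, giving M = μ₀n₁N₂A₂.
A₂ = πr² = π(5.370×10^-3 m)² = 9.059×10^-5 m².
M = (4π×10⁻⁷)(3100)(1150)(9.059×10^-5) = 4.059×10^-4 H.

M ≈ 0.406 mH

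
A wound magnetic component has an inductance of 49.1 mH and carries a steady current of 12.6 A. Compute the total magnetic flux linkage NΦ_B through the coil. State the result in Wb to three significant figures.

NΦ_B ≈ 0.619 Wb

From L = NΦ_B/I, the flux linkage is NΦ_B = LI.
NΦ_B = (4.910×10^-2 H)(12.6 A) = 0.6187 Wb.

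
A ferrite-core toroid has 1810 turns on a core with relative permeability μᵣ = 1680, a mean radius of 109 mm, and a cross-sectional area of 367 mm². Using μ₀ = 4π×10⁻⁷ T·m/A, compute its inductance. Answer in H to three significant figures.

For a thin toroid, L = μ₀μᵣN²A/(2πR).
L = (4π×10⁻⁷)(1680)(1810)²(3.670×10^-4) / (2π×0.109 m) = 3.706 H.

L ≈ 3.71 H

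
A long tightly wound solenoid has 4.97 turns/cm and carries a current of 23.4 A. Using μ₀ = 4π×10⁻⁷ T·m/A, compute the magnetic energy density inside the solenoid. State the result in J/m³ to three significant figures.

u ≈ 85.0 J/m³

B = μ₀nI = (4π×10⁻⁷)(497)(23.4) = 1.461×10^-2 T.
u = B²/(2μ₀) = (1.461×10^-2)²/(2×4π×10⁻⁷) = 84.98 J/m³.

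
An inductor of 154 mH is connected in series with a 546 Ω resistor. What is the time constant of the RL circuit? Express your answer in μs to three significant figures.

τ = L/R = (0.154 H)/(546 Ω) = 2.821×10^-4 s.

τ ≈ 282 μs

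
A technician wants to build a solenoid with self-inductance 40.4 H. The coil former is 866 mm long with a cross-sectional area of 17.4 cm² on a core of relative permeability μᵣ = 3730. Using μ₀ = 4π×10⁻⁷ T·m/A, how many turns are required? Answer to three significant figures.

N ≈ 2070 turns

A = 17.4 cm² = 1.740×10^-3 m².
From L = μ₀μᵣN²A/ℓ, N = √(Lℓ / (μ₀μᵣA)).
N = √[(40.4)(0.866) / ((4π×10⁻⁷)(3730)×1.740×10^-3)] = √(4.290×10^6) ≈ 2071.2.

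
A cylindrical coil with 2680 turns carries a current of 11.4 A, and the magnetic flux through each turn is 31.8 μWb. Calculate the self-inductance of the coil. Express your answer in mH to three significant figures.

L ≈ 7.48 mH

Self-inductance is defined by L = NΦ_B/I (flux linkage over current).
L = (2680)(3.180×10^-5 Wb)/(11.4 A) = 7.476×10^-3 H.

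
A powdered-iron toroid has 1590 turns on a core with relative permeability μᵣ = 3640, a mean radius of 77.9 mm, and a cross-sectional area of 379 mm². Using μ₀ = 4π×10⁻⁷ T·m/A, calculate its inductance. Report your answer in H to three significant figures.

For a thin toroid, L = μ₀μᵣN²A/(2πR).
L = (4π×10⁻⁷)(3640)(1590)²(3.790×10^-4) / (2π×7.790×10^-2 m) = 8.954 H.

L ≈ 8.95 H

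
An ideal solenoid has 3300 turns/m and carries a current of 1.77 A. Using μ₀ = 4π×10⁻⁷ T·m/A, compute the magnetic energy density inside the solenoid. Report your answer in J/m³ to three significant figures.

u ≈ 21.4 J/m³

B = μ₀nI = (4π×10⁻⁷)(3.300×10^3)(1.77) = 7.340×10^-3 T.
u = B²/(2μ₀) = (7.340×10^-3)²/(2×4π×10⁻⁷) = 21.44 J/m³.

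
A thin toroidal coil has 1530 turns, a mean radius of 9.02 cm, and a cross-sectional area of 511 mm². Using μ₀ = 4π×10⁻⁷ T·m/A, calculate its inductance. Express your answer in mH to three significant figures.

For a thin toroid, L = μ₀N²A/(2πR).
L = (4π×10⁻⁷)(1530)²(5.110×10^-4) / (2π×9.020×10^-2 m) = 2.652×10^-3 H.

L ≈ 2.65 mH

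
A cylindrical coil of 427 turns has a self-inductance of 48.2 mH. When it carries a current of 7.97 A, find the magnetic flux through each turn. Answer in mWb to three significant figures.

Φ_B ≈ 0.900 mWb

From L = NΦ_B/I, the flux per turn is Φ_B = LI/N.
Φ_B = (4.820×10^-2 H)(7.97 A)/427 = 8.997×10^-4 Wb.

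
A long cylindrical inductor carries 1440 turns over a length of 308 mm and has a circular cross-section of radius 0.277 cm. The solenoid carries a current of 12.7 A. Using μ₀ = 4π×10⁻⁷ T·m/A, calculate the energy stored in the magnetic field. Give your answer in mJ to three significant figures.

U ≈ 16.4 mJ

A = πr² = π(2.770×10^-3 m)² = 2.411×10^-5 m².
L = μ₀N²A/ℓ = (4π×10⁻⁷)(1440)²(2.411×10^-5)/(0.308) = 2.039×10^-4 H.
U = ½LI² = ½(2.039×10^-4)(12.7)² = 1.6446×10^-2 J.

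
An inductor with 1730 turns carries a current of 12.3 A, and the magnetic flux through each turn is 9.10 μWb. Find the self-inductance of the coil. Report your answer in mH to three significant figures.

L ≈ 1.28 mH

Self-inductance is defined by L = NΦ_B/I (flux linkage over current).
L = (1730)(9.100×10^-6 Wb)/(12.3 A) = 1.280×10^-3 H.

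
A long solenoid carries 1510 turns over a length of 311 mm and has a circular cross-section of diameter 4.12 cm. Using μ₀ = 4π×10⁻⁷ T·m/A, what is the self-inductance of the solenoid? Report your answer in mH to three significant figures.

A = π(d/2)² = π(2.060×10^-2 m)² = 1.333×10^-3 m².
For a long solenoid, L = μ₀N²A/ℓ.
L = (4π×10⁻⁷)(1510)²(1.333×10^-3)/(0.311 m) = 1.228×10^-2 H.

L ≈ 12.3 mH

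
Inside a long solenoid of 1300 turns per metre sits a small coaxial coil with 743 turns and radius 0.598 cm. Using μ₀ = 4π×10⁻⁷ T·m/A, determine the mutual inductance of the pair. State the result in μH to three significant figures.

The outer solenoid produces a uniform field B₁ = μ₀n₁I₁ across the inner coil,
so the flux linkage is N₂Φ = N₂B₁A₂ = μ₀n₁N₂A₂·I₁, giving M = μ₀n₁N₂A₂.
A₂ = πr² = π(5.980×10^-3 m)² = 1.123×10^-4 m².
M = (4π×10⁻⁷)(1300)(743)(1.123×10^-4) = 1.364×10^-4 H.

M ≈ 136 μH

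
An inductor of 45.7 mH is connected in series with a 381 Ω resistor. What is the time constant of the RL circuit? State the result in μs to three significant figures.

τ = L/R = (4.570×10^-2 H)/(381 Ω) = 1.199×10^-4 s.

τ ≈ 120 μs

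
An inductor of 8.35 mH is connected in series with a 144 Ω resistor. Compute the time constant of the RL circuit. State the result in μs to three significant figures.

τ ≈ 58.0 μs

τ = L/R = (8.350×10^-3 H)/(144 Ω) = 5.799×10^-5 s.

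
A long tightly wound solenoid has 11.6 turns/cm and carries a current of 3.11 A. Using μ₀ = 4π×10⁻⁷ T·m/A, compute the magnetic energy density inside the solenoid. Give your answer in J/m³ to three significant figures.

B = μ₀nI = (4π×10⁻⁷)(1.160×10^3)(3.11) = 4.533×10^-3 T.
u = B²/(2μ₀) = (4.533×10^-3)²/(2×4π×10⁻⁷) = 8.177 J/m³.

u ≈ 8.18 J/m³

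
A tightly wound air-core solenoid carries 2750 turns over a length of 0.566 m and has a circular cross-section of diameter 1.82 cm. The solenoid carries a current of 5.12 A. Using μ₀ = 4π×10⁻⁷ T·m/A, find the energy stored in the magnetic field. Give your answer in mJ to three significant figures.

A = π(d/2)² = π(9.100×10^-3 m)² = 2.602×10^-4 m².
L = μ₀N²A/ℓ = (4π×10⁻⁷)(2750)²(2.602×10^-4)/(0.566) = 4.368×10^-3 H.
U = ½LI² = ½(4.368×10^-3)(5.12)² = 5.725×10^-2 J.

U ≈ 57.3 mJ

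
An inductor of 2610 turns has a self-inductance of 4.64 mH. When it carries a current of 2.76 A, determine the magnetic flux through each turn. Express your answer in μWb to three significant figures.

From L = NΦ_B/I, the flux per turn is Φ_B = LI/N.
Φ_B = (4.640×10^-3 H)(2.76 A)/2610 = 4.907×10^-6 Wb.

Φ_B ≈ 4.91 μWb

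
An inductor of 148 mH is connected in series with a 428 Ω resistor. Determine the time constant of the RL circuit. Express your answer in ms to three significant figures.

τ ≈ 0.346 ms

τ = L/R = (0.148 H)/(428 Ω) = 3.458×10^-4 s.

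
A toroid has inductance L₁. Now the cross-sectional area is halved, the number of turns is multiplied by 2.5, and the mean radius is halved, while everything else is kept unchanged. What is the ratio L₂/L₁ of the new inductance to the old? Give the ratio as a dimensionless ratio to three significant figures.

L₂/L₁ = 6.25

For a toroid, L ∝ μᵣN²A/R.
L₂/L₁ = (0.5) × (2.5)^2 × (0.5)^-1 = 6.25.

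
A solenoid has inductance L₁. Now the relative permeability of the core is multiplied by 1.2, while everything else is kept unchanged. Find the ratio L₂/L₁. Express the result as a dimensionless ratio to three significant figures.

L₂/L₁ = 1.20

For a solenoid, L ∝ μᵣN²A/ℓ.
L₂/L₁ = (1.2) = 1.20.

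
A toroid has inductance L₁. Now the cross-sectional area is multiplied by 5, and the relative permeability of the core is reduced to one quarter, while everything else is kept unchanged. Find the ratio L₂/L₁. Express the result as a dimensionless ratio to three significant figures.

L₂/L₁ = 1.25

For a toroid, L ∝ μᵣN²A/R.
L₂/L₁ = (5) × (0.25) = 1.25.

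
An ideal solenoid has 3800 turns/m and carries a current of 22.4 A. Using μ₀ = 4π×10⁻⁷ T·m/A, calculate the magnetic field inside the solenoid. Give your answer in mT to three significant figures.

Inside a long solenoid, B = μ₀nI.
B = (4π×10⁻⁷)(3.800×10^3 m⁻¹)(22.4 A) = 0.107 T.

B ≈ 107 mT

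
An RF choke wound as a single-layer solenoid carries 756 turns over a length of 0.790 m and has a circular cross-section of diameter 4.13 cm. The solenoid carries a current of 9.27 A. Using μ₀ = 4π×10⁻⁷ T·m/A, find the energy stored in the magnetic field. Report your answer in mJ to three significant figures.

A = π(d/2)² = π(2.065×10^-2 m)² = 1.340×10^-3 m².
L = μ₀N²A/ℓ = (4π×10⁻⁷)(756)²(1.340×10^-3)/(0.79) = 1.218×10^-3 H.
U = ½LI² = ½(1.218×10^-3)(9.27)² = 5.233×10^-2 J.

U ≈ 52.3 mJ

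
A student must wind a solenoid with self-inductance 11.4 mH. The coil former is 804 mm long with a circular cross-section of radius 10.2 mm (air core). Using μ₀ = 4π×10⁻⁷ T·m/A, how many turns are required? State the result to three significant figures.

A = πr² = π(1.020×10^-2 m)² = 3.269×10^-4 m².
From L = μ₀N²A/ℓ, N = √(Lℓ / (μ₀A)).
N = √[(1.140×10^-2)(0.804) / ((4π×10⁻⁷)×3.269×10^-4)] = √(2.232×10^7) ≈ 4723.9.

N ≈ 4720 turns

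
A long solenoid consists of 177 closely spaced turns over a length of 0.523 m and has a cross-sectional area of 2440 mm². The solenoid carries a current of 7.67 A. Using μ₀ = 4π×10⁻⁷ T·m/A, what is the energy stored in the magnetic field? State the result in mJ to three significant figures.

A = 2440 mm² = 2.440×10^-3 m².
L = μ₀N²A/ℓ = (4π×10⁻⁷)(177)²(2.440×10^-3)/(0.523) = 1.837×10^-4 H.
U = ½LI² = ½(1.837×10^-4)(7.67)² = 5.403×10^-3 J.

U ≈ 5.40 mJ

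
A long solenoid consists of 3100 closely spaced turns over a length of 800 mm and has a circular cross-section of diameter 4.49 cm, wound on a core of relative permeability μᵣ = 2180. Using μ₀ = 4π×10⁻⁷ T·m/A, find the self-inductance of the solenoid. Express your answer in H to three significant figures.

L ≈ 52.1 H

A = π(d/2)² = π(2.245×10^-2 m)² = 1.583×10^-3 m².
For a long solenoid, L = μ₀μᵣN²A/ℓ.
L = (4π×10⁻⁷)(2180)(3100)²(1.583×10^-3)/(0.8 m) = 52.11 H.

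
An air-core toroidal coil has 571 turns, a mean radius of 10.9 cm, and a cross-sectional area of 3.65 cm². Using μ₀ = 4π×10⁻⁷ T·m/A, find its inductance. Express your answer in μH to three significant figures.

For a thin toroid, L = μ₀N²A/(2πR).
L = (4π×10⁻⁷)(571)²(3.650×10^-4) / (2π×0.109 m) = 2.184×10^-4 H.

L ≈ 218 μH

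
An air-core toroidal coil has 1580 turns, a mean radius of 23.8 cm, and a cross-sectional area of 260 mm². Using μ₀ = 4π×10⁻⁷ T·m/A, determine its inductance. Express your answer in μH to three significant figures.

L ≈ 545 μH

For a thin toroid, L = μ₀N²A/(2πR).
L = (4π×10⁻⁷)(1580)²(2.600×10^-4) / (2π×0.238 m) = 5.454×10^-4 H.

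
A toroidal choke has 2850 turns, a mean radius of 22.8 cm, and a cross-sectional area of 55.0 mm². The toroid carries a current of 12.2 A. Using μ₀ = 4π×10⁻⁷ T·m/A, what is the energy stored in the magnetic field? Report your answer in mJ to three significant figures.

U ≈ 29.2 mJ

L = μ₀N²A/(2πR) = (4π×10⁻⁷)(2850)²(5.500×10^-5)/(2π×0.228) = 3.919×10^-4 H.
U = ½LI² = ½(3.919×10^-4)(12.2)² = 2.916×10^-2 J.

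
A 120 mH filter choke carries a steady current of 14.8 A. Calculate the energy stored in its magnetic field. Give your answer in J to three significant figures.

U ≈ 13.1 J

Stored magnetic energy: U = ½LI².
U = ½(0.12 H)(14.8 A)² = 13.14 J.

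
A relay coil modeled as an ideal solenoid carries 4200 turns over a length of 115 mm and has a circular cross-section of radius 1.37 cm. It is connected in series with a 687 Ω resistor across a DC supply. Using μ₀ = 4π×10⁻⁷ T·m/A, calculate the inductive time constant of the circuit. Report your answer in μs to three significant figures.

τ ≈ 165 μs

A = πr² = π(1.370×10^-2 m)² = 5.896×10^-4 m².
L = μ₀N²A/ℓ = (4π×10⁻⁷)(4200)²(5.896×10^-4)/(0.115) = 0.1137 H.
τ = L/R = (0.1137)/(687) = 1.654×10^-4 s.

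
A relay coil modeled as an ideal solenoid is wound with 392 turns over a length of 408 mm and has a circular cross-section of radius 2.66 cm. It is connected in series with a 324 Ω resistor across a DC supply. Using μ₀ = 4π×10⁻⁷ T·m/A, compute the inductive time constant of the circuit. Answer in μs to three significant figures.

τ ≈ 3.25 μs

A = πr² = π(2.660×10^-2 m)² = 2.223×10^-3 m².
L = μ₀N²A/ℓ = (4π×10⁻⁷)(392)²(2.223×10^-3)/(0.408) = 1.052×10^-3 H.
τ = L/R = (1.052×10^-3)/(324) = 3.247×10^-6 s.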